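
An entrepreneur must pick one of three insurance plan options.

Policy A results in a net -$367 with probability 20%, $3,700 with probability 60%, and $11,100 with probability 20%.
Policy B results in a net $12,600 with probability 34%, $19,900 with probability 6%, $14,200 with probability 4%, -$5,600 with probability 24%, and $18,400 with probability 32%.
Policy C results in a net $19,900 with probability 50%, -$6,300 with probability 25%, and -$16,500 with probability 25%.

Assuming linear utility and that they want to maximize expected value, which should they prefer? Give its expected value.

Policy B ($10,590)

Policy A = 0.2 × (-367) + 0.6 × 3700 + 0.2 × 11100 = -73.4 + 2220 + 2220 = 4366.6
Policy B = 0.34 × 12600 + 0.06 × 19900 + 0.04 × 14200 + 0.24 × (-5600) + 0.32 × 18400 = 4284 + 1194 + 568 − 1344 + 5888 = 10590
Policy C = 0.5 × 19900 + 0.25 × (-6300) + 0.25 × (-16500) = 9950 − 1575 − 4125 = 4250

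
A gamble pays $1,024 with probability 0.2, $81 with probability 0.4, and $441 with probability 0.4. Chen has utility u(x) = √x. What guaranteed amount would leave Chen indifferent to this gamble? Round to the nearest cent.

E[u] = 0.2·√1024 + 0.4·√81 + 0.4·√441 = 0.2·32 + 0.4·9 + 0.4·21 = 18.4
CE = (18.4)² = 338.56

$338.56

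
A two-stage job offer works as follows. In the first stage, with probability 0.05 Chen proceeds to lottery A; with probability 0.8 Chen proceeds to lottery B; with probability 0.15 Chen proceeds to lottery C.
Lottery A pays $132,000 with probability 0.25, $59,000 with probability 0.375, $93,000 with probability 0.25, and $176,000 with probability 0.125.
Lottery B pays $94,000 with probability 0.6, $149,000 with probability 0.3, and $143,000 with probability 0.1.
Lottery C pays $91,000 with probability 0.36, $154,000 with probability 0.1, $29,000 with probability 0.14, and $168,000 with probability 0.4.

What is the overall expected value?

EV(A) = 0.25 × 132000 + 0.375 × 59000 + 0.25 × 93000 + 0.125 × 176000 = 33000 + 22125 + 23250 + 22000 = 100375
EV(B) = 0.6 × 94000 + 0.3 × 149000 + 0.1 × 143000 = 56400 + 44700 + 14300 = 115400
EV(C) = 0.36 × 91000 + 0.1 × 154000 + 0.14 × 29000 + 0.4 × 168000 = 32760 + 15400 + 4060 + 67200 = 119420
Overall = 0.05 × 100375 + 0.8 × 115400 + 0.15 × 119420 = 5018.75 + 92320 + 17913 = 115251.75

$115,251.75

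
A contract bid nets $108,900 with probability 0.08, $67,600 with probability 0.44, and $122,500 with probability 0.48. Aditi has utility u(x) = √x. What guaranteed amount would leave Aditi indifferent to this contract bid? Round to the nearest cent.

E[u] = 0.08·√108900 + 0.44·√67600 + 0.48·√122500 = 0.08·330 + 0.44·260 + 0.48·350 = 308.8
CE = (308.8)² = 95357.44

$95,357.44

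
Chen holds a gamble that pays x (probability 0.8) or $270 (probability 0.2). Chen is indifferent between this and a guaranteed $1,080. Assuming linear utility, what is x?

0.8·x + 0.2·270 = 1080
0.8·x = 1080 − 54 = 1026
x = 1026 / 0.8 = 1282.5

x = $1,282.50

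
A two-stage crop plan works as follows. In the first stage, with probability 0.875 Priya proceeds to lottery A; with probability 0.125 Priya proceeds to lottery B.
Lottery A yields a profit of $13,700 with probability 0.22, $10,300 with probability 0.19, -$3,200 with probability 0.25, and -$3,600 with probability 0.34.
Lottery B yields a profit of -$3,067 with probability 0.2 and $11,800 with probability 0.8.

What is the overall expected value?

EV(A) = 0.22 × 13700 + 0.19 × 10300 + 0.25 × (-3200) + 0.34 × (-3600) = 3014 + 1957 − 800 − 1224 = 2947
EV(B) = 0.2 × (-3067) + 0.8 × 11800 = -613.4 + 9440 = 8826.6
Overall = 0.875 × 2947 + 0.125 × 8826.6 = 2578.625 + 1103.325 = 3681.95

$3,681.95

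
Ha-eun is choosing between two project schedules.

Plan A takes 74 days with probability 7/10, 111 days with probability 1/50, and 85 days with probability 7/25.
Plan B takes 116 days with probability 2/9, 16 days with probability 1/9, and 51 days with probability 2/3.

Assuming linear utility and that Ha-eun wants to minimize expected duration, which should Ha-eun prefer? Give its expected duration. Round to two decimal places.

Plan A = 7/10 × 74 + 1/50 × 111 + 7/25 × 85 = 51.8 + 2.22 + 23.8 = 77.82
Plan B = 2/9 × 116 + 1/9 × 16 + 2/3 × 51 = 25.7778 + 1.7778 + 34 = 61.5556

Plan B (61.56 days)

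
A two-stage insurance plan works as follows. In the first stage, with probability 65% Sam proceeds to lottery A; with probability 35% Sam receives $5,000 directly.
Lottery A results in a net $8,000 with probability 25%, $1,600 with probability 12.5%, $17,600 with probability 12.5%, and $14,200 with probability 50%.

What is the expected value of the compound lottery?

$9,225

EV(A) = 0.25 × 8000 + 0.125 × 1600 + 0.125 × 17600 + 0.5 × 14200 = 2000 + 200 + 2200 + 7100 = 11500
Branch B: 5000 (certain)
Overall = 0.65 × 11500 + 0.35 × 5000 = 7475 + 1750 = 9225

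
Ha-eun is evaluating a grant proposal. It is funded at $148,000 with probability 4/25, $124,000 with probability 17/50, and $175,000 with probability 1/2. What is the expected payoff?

EV = 4/25 × 148000 + 17/50 × 124000 + 1/2 × 175000 = 23680 + 42160 + 87500 = 153340

$153,340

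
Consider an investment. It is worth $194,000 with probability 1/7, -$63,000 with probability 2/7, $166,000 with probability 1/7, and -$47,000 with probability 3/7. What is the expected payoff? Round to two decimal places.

EV = 1/7 × 194000 + 2/7 × (-63000) + 1/7 × 166000 + 3/7 × (-47000) = 27714.2857 − 18000 + 23714.2857 − 20142.8571 = 13285.7143

$13,285.71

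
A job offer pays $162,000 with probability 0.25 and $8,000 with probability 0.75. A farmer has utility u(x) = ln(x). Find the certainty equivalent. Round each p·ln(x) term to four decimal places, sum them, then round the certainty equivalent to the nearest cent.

$16,969.96

E[u] = 0.25·ln(162000) + 0.75·ln(8000) = 2.9988 + 6.7404 = 9.7392
CE = e^9.7392 ≈ 16969.96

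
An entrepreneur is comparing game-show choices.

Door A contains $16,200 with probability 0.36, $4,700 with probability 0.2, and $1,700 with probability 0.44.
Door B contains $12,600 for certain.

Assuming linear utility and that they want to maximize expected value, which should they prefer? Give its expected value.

Door B ($12,600)

Door A = 0.36 × 16200 + 0.2 × 4700 + 0.44 × 1700 = 5832 + 940 + 748 = 7520
Door B: 12600 (certain)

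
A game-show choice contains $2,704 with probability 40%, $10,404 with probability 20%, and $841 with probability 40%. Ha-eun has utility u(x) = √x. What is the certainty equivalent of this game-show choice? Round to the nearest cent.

$2,787.84

E[u] = 0.4·√2704 + 0.2·√10404 + 0.4·√841 = 0.4·52 + 0.2·102 + 0.4·29 = 52.8
CE = (52.8)² = 2787.84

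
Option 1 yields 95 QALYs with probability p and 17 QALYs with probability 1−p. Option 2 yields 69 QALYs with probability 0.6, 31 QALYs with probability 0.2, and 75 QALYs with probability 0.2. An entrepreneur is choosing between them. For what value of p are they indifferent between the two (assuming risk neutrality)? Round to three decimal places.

EV(Option 2) = 0.6 × 69 + 0.2 × 31 + 0.2 × 75 = 41.4 + 6.2 + 15 = 62.6
p·95 + (1−p)·17 = 62.6
78p + 17 = 62.6
p = (62.6 − 17) / 78

p = 0.585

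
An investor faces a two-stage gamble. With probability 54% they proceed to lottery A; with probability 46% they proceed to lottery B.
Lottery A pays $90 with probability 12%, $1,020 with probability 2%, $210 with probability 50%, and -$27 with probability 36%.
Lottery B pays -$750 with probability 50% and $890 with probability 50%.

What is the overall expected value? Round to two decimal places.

EV(A) = 0.12 × 90 + 0.02 × 1020 + 0.5 × 210 + 0.36 × (-27) = 10.8 + 20.4 + 105 − 9.72 = 126.48
EV(B) = 0.5 × (-750) + 0.5 × 890 = -375 + 445 = 70
Overall = 0.54 × 126.48 + 0.46 × 70 = 68.2992 + 32.2 = 100.4992

$100.50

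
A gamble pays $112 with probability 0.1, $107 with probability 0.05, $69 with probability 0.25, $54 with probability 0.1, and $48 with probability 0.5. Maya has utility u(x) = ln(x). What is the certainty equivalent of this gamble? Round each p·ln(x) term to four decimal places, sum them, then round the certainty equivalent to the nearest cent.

$60.24

E[u] = 0.1·ln(112) + 0.05·ln(107) + 0.25·ln(69) + 0.1·ln(54) + 0.5·ln(48) = 0.4718 + 0.2336 + 1.0585 + 0.3989 + 1.9356 = 4.0984
CE = e^4.0984 ≈ 60.24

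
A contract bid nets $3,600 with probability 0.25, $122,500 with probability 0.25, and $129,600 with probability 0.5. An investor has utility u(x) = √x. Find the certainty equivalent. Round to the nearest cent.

$79,806.25

E[u] = 0.25·√3600 + 0.25·√122500 + 0.5·√129600 = 0.25·60 + 0.25·350 + 0.5·360 = 282.5
CE = (282.5)² = 79806.25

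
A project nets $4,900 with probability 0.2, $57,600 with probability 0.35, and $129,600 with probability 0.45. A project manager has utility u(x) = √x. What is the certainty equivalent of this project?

$67,600

E[u] = 0.2·√4900 + 0.35·√57600 + 0.45·√129600 = 0.2·70 + 0.35·240 + 0.45·360 = 260
CE = (260)² = 67600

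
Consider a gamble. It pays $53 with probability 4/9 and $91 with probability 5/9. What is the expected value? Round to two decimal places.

$74.11

EV = 4/9 × 53 + 5/9 × 91 = 23.5556 + 50.5556 = 74.1111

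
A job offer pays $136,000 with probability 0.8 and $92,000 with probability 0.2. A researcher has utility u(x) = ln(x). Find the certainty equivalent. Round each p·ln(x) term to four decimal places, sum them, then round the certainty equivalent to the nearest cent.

$125,768.73

E[u] = 0.8·ln(136000) + 0.2·ln(92000) = 9.4563 + 2.2859 = 11.7422
CE = e^11.7422 ≈ 125768.73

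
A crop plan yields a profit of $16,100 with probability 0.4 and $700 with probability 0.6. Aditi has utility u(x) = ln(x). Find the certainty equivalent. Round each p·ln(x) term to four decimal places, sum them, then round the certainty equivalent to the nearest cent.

$2,453.33

E[u] = 0.4·ln(16100) + 0.6·ln(700) = 3.8746 + 3.9306 = 7.8052
CE = e^7.8052 ≈ 2453.33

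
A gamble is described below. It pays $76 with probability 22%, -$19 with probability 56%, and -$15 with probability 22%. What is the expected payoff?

$2.78

EV = 0.22 × 76 + 0.56 × (-19) + 0.22 × (-15) = 16.72 − 10.64 − 3.3 = 2.78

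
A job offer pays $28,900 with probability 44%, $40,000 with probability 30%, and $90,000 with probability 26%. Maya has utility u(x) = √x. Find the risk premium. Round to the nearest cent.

E[u] = 0.44·√28900 + 0.3·√40000 + 0.26·√90000 = 0.44·170 + 0.3·200 + 0.26·300 = 212.8
CE = (212.8)² = 45283.84
Risk premium = EV − CE = 48116 − 45283.84 = 2832.16

$2,832.16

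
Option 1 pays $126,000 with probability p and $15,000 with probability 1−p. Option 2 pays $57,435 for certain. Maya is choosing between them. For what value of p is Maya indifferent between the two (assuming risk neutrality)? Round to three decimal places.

p·126000 + (1−p)·15000 = 57435
111000p + 15000 = 57435
p = (57435 − 15000) / 111000

p = 0.382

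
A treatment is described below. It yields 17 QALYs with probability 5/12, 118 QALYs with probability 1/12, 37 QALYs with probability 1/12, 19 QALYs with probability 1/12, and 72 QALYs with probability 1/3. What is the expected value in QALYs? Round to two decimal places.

EV = 5/12 × 17 + 1/12 × 118 + 1/12 × 37 + 1/12 × 19 + 1/3 × 72 = 7.0833 + 9.8333 + 3.0833 + 1.5833 + 24 = 45.5833

45.58 QALYs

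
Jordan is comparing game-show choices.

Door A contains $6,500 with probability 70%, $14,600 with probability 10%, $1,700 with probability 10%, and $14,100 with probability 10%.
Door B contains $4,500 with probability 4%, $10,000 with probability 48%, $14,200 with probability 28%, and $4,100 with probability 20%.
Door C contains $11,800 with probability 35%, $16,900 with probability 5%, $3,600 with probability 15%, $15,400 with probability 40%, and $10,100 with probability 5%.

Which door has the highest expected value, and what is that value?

Door A = 0.7 × 6500 + 0.1 × 14600 + 0.1 × 1700 + 0.1 × 14100 = 4550 + 1460 + 170 + 1410 = 7590
Door B = 0.04 × 4500 + 0.48 × 10000 + 0.28 × 14200 + 0.2 × 4100 = 180 + 4800 + 3976 + 820 = 9776
Door C = 0.35 × 11800 + 0.05 × 16900 + 0.15 × 3600 + 0.4 × 15400 + 0.05 × 10100 = 4130 + 845 + 540 + 6160 + 505 = 12180

Door C ($12,180)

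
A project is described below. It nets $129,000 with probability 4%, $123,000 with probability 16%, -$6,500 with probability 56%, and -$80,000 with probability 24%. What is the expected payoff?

EV = 0.04 × 129000 + 0.16 × 123000 + 0.56 × (-6500) + 0.24 × (-80000) = 5160 + 19680 − 3640 − 19200 = 2000

$2,000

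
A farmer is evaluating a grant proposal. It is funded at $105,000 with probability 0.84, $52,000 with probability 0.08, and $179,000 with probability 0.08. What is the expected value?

$106,680

EV = 0.84 × 105000 + 0.08 × 52000 + 0.08 × 179000 = 88200 + 4160 + 14320 = 106680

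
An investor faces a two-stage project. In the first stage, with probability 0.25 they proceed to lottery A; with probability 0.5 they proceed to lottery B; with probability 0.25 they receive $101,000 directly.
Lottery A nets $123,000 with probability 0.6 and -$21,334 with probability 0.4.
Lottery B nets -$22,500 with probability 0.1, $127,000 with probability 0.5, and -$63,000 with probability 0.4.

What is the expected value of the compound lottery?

EV(A) = 0.6 × 123000 + 0.4 × (-21334) = 73800 − 8533.6 = 65266.4
EV(B) = 0.1 × (-22500) + 0.5 × 127000 + 0.4 × (-63000) = -2250 + 63500 − 25200 = 36050
Branch C: 101000 (certain)
Overall = 0.25 × 65266.4 + 0.5 × 36050 + 0.25 × 101000 = 16316.6 + 18025 + 25250 = 59591.6

$59,591.60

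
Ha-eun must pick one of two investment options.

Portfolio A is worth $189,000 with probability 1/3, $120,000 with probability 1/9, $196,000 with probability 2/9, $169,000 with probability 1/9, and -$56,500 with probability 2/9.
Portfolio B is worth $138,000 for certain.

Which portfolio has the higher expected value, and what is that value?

Portfolio A = 1/3 × 189000 + 1/9 × 120000 + 2/9 × 196000 + 1/9 × 169000 + 2/9 × (-56500) = 63000 + 13333.3333 + 43555.5556 + 18777.7778 − 12555.5556 = 126111.1111
Portfolio B: 138000 (certain)

Portfolio B ($138,000)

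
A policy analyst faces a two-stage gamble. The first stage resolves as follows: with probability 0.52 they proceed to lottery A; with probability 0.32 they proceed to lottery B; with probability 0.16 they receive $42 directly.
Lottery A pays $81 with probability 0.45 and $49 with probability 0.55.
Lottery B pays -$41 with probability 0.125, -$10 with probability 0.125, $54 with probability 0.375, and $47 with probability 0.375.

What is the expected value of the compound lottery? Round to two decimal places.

$49.77

EV(A) = 0.45 × 81 + 0.55 × 49 = 36.45 + 26.95 = 63.4
EV(B) = 0.125 × (-41) + 0.125 × (-10) + 0.375 × 54 + 0.375 × 47 = -5.125 − 1.25 + 20.25 + 17.625 = 31.5
Branch C: 42 (certain)
Overall = 0.52 × 63.4 + 0.32 × 31.5 + 0.16 × 42 = 32.968 + 10.08 + 6.72 = 49.768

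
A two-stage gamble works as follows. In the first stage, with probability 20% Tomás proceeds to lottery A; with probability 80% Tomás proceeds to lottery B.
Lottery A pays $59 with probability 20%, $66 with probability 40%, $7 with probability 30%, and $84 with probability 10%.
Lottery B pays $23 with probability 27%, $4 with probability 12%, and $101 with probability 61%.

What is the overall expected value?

EV(A) = 0.2 × 59 + 0.4 × 66 + 0.3 × 7 + 0.1 × 84 = 11.8 + 26.4 + 2.1 + 8.4 = 48.7
EV(B) = 0.27 × 23 + 0.12 × 4 + 0.61 × 101 = 6.21 + 0.48 + 61.61 = 68.3
Overall = 0.2 × 48.7 + 0.8 × 68.3 = 9.74 + 54.64 = 64.38

$64.38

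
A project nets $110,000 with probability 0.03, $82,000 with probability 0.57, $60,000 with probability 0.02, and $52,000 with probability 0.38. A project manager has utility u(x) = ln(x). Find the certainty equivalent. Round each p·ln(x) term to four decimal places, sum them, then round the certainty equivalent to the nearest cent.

$69,140.78

E[u] = 0.03·ln(110000) + 0.57·ln(82000) + 0.02·ln(60000) + 0.38·ln(52000) = 0.3482 + 6.4493 + 0.2200 + 4.1264 = 11.1439
CE = e^11.1439 ≈ 69140.78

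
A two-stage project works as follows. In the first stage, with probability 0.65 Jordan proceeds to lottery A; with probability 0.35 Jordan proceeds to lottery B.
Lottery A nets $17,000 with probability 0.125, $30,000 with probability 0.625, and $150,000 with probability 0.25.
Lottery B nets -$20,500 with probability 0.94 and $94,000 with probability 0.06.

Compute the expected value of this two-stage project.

EV(A) = 0.125 × 17000 + 0.625 × 30000 + 0.25 × 150000 = 2125 + 18750 + 37500 = 58375
EV(B) = 0.94 × (-20500) + 0.06 × 94000 = -19270 + 5640 = -13630
Overall = 0.65 × 58375 + 0.35 × (-13630) = 37943.75 − 4770.5 = 33173.25

$33,173.25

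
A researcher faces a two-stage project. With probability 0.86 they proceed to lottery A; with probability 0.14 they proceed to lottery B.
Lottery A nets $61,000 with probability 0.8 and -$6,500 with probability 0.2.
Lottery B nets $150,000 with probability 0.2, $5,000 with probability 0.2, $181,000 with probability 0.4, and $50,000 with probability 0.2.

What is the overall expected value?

$56,726

EV(A) = 0.8 × 61000 + 0.2 × (-6500) = 48800 − 1300 = 47500
EV(B) = 0.2 × 150000 + 0.2 × 5000 + 0.4 × 181000 + 0.2 × 50000 = 30000 + 1000 + 72400 + 10000 = 113400
Overall = 0.86 × 47500 + 0.14 × 113400 = 40850 + 15876 = 56726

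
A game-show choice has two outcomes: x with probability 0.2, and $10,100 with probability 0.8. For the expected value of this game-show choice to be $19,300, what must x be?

0.2·x + 0.8·10100 = 19300
0.2·x = 19300 − 8080 = 11220
x = 11220 / 0.2 = 56100

x = $56,100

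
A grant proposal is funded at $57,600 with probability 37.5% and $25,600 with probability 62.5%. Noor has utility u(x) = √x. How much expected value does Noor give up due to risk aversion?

E[u] = 0.375·√57600 + 0.625·√25600 = 0.375·240 + 0.625·160 = 190
CE = (190)² = 36100
Risk premium = EV − CE = 37600 − 36100 = 1500

$1,500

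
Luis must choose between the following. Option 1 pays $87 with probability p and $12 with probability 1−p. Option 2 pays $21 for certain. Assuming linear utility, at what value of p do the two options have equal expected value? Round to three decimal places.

p = 0.120

p·87 + (1−p)·12 = 21
75p + 12 = 21
p = (21 − 12) / 75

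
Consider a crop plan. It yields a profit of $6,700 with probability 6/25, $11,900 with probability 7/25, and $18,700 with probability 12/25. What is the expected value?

$13,916

EV = 6/25 × 6700 + 7/25 × 11900 + 12/25 × 18700 = 1608 + 3332 + 8976 = 13916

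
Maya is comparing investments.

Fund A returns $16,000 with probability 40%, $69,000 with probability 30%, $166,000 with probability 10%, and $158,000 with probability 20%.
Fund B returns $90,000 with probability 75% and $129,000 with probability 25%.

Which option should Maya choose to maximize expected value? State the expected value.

Fund B ($99,750)

Fund A = 0.4 × 16000 + 0.3 × 69000 + 0.1 × 166000 + 0.2 × 158000 = 6400 + 20700 + 16600 + 31600 = 75300
Fund B = 0.75 × 90000 + 0.25 × 129000 = 67500 + 32250 = 99750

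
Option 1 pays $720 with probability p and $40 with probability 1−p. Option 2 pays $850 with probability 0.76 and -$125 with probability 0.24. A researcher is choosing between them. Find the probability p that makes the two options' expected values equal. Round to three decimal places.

p = 0.847

EV(Option 2) = 0.76 × 850 + 0.24 × (-125) = 646 − 30 = 616
p·720 + (1−p)·40 = 616
680p + 40 = 616
p = (616 − 40) / 680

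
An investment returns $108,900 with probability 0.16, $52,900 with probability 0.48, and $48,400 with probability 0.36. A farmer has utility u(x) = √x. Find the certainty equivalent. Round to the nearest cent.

E[u] = 0.16·√108900 + 0.48·√52900 + 0.36·√48400 = 0.16·330 + 0.48·230 + 0.36·220 = 242.4
CE = (242.4)² = 58757.76

$58,757.76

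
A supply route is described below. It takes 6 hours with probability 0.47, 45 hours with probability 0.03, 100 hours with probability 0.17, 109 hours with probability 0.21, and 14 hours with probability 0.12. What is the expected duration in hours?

EV = 0.47 × 6 + 0.03 × 45 + 0.17 × 100 + 0.21 × 109 + 0.12 × 14 = 2.82 + 1.35 + 17 + 22.89 + 1.68 = 45.74

45.74 hours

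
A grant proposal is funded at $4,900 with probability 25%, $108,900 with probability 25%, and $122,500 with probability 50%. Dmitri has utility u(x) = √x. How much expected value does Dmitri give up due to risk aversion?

$14,075

E[u] = 0.25·√4900 + 0.25·√108900 + 0.5·√122500 = 0.25·70 + 0.25·330 + 0.5·350 = 275
CE = (275)² = 75625
Risk premium = EV − CE = 89700 − 75625 = 14075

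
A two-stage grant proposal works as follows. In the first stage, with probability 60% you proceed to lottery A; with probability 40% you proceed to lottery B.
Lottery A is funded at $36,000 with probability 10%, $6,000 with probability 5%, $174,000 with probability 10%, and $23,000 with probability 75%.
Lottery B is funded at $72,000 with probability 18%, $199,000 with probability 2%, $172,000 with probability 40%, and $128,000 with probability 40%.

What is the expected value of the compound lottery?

EV(A) = 0.1 × 36000 + 0.05 × 6000 + 0.1 × 174000 + 0.75 × 23000 = 3600 + 300 + 17400 + 17250 = 38550
EV(B) = 0.18 × 72000 + 0.02 × 199000 + 0.4 × 172000 + 0.4 × 128000 = 12960 + 3980 + 68800 + 51200 = 136940
Overall = 0.6 × 38550 + 0.4 × 136940 = 23130 + 54776 = 77906

$77,906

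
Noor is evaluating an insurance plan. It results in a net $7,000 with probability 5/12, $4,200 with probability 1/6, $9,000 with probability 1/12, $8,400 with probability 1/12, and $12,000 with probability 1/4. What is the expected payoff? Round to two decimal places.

$8,066.67

EV = 5/12 × 7000 + 1/6 × 4200 + 1/12 × 9000 + 1/12 × 8400 + 1/4 × 12000 = 2916.6667 + 700 + 750 + 700 + 3000 = 8066.6667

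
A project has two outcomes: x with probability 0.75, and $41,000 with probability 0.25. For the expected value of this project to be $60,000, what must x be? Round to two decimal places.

x = $66,333.33

0.75·x + 0.25·41000 = 60000
0.75·x = 60000 − 10250 = 49750
x = 49750 / 0.75 = 66333.3333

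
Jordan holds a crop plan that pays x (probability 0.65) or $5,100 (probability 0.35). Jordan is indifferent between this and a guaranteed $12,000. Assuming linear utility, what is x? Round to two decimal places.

0.65·x + 0.35·5100 = 12000
0.65·x = 12000 − 1785 = 10215
x = 10215 / 0.65 = 15715.3846

x = $15,715.38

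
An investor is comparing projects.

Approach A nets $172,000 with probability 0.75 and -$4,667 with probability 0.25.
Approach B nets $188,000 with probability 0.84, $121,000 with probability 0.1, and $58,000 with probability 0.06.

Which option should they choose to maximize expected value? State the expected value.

Approach B ($173,500)

Approach A = 0.75 × 172000 + 0.25 × (-4667) = 129000 − 1166.75 = 127833.25
Approach B = 0.84 × 188000 + 0.1 × 121000 + 0.06 × 58000 = 157920 + 12100 + 3480 = 173500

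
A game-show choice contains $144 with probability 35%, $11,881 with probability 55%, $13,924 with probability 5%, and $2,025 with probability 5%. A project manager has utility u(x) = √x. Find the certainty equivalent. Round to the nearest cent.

E[u] = 0.35·√144 + 0.55·√11881 + 0.05·√13924 + 0.05·√2025 = 0.35·12 + 0.55·109 + 0.05·118 + 0.05·45 = 72.3
CE = (72.3)² = 5227.29

$5,227.29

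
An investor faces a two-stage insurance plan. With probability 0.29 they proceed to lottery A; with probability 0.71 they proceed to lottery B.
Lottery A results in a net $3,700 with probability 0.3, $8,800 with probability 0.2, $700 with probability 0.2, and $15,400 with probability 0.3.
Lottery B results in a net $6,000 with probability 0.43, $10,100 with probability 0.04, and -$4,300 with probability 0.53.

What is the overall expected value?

$2,713.25

EV(A) = 0.3 × 3700 + 0.2 × 8800 + 0.2 × 700 + 0.3 × 15400 = 1110 + 1760 + 140 + 4620 = 7630
EV(B) = 0.43 × 6000 + 0.04 × 10100 + 0.53 × (-4300) = 2580 + 404 − 2279 = 705
Overall = 0.29 × 7630 + 0.71 × 705 = 2212.7 + 500.55 = 2713.25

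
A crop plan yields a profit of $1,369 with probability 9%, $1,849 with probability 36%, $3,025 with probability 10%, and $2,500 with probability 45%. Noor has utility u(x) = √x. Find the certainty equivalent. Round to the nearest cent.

$2,191.18

E[u] = 0.09·√1369 + 0.36·√1849 + 0.1·√3025 + 0.45·√2500 = 0.09·37 + 0.36·43 + 0.1·55 + 0.45·50 = 46.81
CE = (46.81)² = 2191.1761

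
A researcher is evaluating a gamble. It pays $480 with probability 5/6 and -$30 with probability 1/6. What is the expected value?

EV = 5/6 × 480 + 1/6 × (-30) = 400 − 5 = 395

$395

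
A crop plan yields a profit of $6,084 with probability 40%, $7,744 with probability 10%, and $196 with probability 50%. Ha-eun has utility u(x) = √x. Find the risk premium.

E[u] = 0.4·√6084 + 0.1·√7744 + 0.5·√196 = 0.4·78 + 0.1·88 + 0.5·14 = 47
CE = (47)² = 2209
Risk premium = EV − CE = 3306 − 2209 = 1097

$1,097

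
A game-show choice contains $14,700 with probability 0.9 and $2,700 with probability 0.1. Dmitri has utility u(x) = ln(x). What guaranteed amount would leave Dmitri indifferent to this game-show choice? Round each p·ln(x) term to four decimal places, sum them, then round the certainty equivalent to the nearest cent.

E[u] = 0.9·ln(14700) + 0.1·ln(2700) = 8.6360 + 0.7901 = 9.4261
CE = e^9.4261 ≈ 12408.04

$12,408.04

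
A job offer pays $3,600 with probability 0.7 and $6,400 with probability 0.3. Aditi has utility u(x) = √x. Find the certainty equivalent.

E[u] = 0.7·√3600 + 0.3·√6400 = 0.7·60 + 0.3·80 = 66
CE = (66)² = 4356

$4,356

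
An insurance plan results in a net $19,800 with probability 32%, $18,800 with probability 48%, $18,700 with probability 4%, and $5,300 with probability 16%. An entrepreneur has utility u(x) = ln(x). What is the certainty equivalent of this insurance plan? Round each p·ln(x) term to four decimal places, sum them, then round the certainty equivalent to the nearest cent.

$15,607.39

E[u] = 0.32·ln(19800) + 0.48·ln(18800) + 0.04·ln(18700) + 0.16·ln(5300) = 3.1659 + 4.7240 + 0.3935 + 1.3721 = 9.6555
CE = e^9.6555 ≈ 15607.39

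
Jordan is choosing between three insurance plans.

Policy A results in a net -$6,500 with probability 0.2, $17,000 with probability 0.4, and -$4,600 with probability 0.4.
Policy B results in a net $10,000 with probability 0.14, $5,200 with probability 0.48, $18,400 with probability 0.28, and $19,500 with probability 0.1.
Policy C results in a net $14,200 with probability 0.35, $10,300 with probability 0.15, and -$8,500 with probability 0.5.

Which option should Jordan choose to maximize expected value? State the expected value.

Policy B ($10,998)

Policy A = 0.2 × (-6500) + 0.4 × 17000 + 0.4 × (-4600) = -1300 + 6800 − 1840 = 3660
Policy B = 0.14 × 10000 + 0.48 × 5200 + 0.28 × 18400 + 0.1 × 19500 = 1400 + 2496 + 5152 + 1950 = 10998
Policy C = 0.35 × 14200 + 0.15 × 10300 + 0.5 × (-8500) = 4970 + 1545 − 4250 = 2265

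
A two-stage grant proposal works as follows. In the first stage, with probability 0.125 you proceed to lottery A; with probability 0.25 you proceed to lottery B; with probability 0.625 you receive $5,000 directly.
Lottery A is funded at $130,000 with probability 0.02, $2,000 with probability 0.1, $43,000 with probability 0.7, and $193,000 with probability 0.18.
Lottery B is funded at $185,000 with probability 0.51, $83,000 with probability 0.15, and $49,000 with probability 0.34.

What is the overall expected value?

EV(A) = 0.02 × 130000 + 0.1 × 2000 + 0.7 × 43000 + 0.18 × 193000 = 2600 + 200 + 30100 + 34740 = 67640
EV(B) = 0.51 × 185000 + 0.15 × 83000 + 0.34 × 49000 = 94350 + 12450 + 16660 = 123460
Branch C: 5000 (certain)
Overall = 0.125 × 67640 + 0.25 × 123460 + 0.625 × 5000 = 8455 + 30865 + 3125 = 42445

$42,445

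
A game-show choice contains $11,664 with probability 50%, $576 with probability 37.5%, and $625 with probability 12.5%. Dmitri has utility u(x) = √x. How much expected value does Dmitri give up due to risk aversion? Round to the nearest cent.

E[u] = 0.5·√11664 + 0.375·√576 + 0.125·√625 = 0.5·108 + 0.375·24 + 0.125·25 = 66.125
CE = (66.125)² = 4372.515625
Risk premium = EV − CE = 6126.125 − 4372.515625 = 1753.609375

$1,753.61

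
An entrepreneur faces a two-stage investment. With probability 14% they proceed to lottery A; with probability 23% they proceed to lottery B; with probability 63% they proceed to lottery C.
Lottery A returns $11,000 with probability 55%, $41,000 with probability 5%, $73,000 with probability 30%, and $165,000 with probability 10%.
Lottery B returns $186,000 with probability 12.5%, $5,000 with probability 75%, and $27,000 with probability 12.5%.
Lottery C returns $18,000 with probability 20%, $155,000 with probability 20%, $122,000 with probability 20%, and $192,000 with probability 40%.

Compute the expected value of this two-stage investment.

EV(A) = 0.55 × 11000 + 0.05 × 41000 + 0.3 × 73000 + 0.1 × 165000 = 6050 + 2050 + 21900 + 16500 = 46500
EV(B) = 0.125 × 186000 + 0.75 × 5000 + 0.125 × 27000 = 23250 + 3750 + 3375 = 30375
EV(C) = 0.2 × 18000 + 0.2 × 155000 + 0.2 × 122000 + 0.4 × 192000 = 3600 + 31000 + 24400 + 76800 = 135800
Overall = 0.14 × 46500 + 0.23 × 30375 + 0.63 × 135800 = 6510 + 6986.25 + 85554 = 99050.25

$99,050.25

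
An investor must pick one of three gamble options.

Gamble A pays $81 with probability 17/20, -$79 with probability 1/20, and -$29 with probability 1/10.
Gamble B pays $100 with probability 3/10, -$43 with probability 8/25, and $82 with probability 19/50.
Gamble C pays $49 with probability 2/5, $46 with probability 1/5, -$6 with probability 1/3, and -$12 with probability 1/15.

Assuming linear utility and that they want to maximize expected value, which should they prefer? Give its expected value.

Gamble A = 17/20 × 81 + 1/20 × (-79) + 1/10 × (-29) = 68.85 − 3.95 − 2.9 = 62
Gamble B = 3/10 × 100 + 8/25 × (-43) + 19/50 × 82 = 30 − 13.76 + 31.16 = 47.4
Gamble C = 2/5 × 49 + 1/5 × 46 + 1/3 × (-6) + 1/15 × (-12) = 19.6 + 9.2 − 2 − 0.8 = 26

Gamble A ($62)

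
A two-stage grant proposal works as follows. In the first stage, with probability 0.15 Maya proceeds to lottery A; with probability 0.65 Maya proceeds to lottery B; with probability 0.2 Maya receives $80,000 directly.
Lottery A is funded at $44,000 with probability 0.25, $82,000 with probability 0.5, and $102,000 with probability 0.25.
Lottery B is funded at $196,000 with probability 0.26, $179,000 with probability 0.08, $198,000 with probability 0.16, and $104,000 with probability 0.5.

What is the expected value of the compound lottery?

EV(A) = 0.25 × 44000 + 0.5 × 82000 + 0.25 × 102000 = 11000 + 41000 + 25500 = 77500
EV(B) = 0.26 × 196000 + 0.08 × 179000 + 0.16 × 198000 + 0.5 × 104000 = 50960 + 14320 + 31680 + 52000 = 148960
Branch C: 80000 (certain)
Overall = 0.15 × 77500 + 0.65 × 148960 + 0.2 × 80000 = 11625 + 96824 + 16000 = 124449

$124,449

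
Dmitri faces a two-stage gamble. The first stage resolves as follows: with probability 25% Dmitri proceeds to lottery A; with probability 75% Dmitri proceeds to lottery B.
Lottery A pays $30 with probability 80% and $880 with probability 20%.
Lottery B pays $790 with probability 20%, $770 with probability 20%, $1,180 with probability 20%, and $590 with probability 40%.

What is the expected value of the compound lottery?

$638

EV(A) = 0.8 × 30 + 0.2 × 880 = 24 + 176 = 200
EV(B) = 0.2 × 790 + 0.2 × 770 + 0.2 × 1180 + 0.4 × 590 = 158 + 154 + 236 + 236 = 784
Overall = 0.25 × 200 + 0.75 × 784 = 50 + 588 = 638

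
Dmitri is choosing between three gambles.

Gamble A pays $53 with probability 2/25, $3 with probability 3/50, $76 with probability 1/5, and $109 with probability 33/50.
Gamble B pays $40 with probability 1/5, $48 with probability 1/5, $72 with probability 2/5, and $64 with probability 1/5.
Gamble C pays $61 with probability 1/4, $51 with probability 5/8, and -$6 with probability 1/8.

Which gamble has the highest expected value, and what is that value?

Gamble A = 2/25 × 53 + 3/50 × 3 + 1/5 × 76 + 33/50 × 109 = 4.24 + 0.18 + 15.2 + 71.94 = 91.56
Gamble B = 1/5 × 40 + 1/5 × 48 + 2/5 × 72 + 1/5 × 64 = 8 + 9.6 + 28.8 + 12.8 = 59.2
Gamble C = 1/4 × 61 + 5/8 × 51 + 1/8 × (-6) = 15.25 + 31.875 − 0.75 = 46.375

Gamble A ($91.56)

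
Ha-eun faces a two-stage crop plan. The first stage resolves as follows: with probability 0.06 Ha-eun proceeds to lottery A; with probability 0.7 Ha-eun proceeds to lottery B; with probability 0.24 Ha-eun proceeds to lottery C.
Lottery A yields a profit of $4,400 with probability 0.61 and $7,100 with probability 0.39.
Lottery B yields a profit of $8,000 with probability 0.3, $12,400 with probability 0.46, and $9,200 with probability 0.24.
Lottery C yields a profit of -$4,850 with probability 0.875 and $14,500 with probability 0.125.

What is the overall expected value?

EV(A) = 0.61 × 4400 + 0.39 × 7100 = 2684 + 2769 = 5453
EV(B) = 0.3 × 8000 + 0.46 × 12400 + 0.24 × 9200 = 2400 + 5704 + 2208 = 10312
EV(C) = 0.875 × (-4850) + 0.125 × 14500 = -4243.75 + 1812.5 = -2431.25
Overall = 0.06 × 5453 + 0.7 × 10312 + 0.24 × (-2431.25) = 327.18 + 7218.4 − 583.5 = 6962.08

$6,962.08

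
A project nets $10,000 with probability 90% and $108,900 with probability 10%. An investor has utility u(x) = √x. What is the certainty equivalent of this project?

$15,129

E[u] = 0.9·√10000 + 0.1·√108900 = 0.9·100 + 0.1·330 = 123
CE = (123)² = 15129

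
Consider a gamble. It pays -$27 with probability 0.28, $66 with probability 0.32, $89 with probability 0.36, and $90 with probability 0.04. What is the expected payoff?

$49.20

EV = 0.28 × (-27) + 0.32 × 66 + 0.36 × 89 + 0.04 × 90 = -7.56 + 21.12 + 32.04 + 3.6 = 49.2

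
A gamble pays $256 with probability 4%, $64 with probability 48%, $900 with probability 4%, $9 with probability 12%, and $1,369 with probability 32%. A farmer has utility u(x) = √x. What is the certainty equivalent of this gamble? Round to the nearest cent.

E[u] = 0.04·√256 + 0.48·√64 + 0.04·√900 + 0.12·√9 + 0.32·√1369 = 0.04·16 + 0.48·8 + 0.04·30 + 0.12·3 + 0.32·37 = 17.88
CE = (17.88)² = 319.6944

$319.69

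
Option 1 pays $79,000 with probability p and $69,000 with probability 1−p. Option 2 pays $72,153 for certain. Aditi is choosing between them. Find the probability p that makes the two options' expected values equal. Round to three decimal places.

p·79000 + (1−p)·69000 = 72153
10000p + 69000 = 72153
p = (72153 − 69000) / 10000

p = 0.315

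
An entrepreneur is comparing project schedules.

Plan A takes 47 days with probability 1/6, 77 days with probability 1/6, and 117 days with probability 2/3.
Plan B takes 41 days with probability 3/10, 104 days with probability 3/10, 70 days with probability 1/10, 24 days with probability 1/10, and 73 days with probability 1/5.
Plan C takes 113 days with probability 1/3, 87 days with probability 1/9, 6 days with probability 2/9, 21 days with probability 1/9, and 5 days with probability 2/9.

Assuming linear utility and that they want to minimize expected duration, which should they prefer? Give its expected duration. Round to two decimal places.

Plan A = 1/6 × 47 + 1/6 × 77 + 2/3 × 117 = 7.8333 + 12.8333 + 78 = 98.6667
Plan B = 3/10 × 41 + 3/10 × 104 + 1/10 × 70 + 1/10 × 24 + 1/5 × 73 = 12.3 + 31.2 + 7 + 2.4 + 14.6 = 67.5
Plan C = 1/3 × 113 + 1/9 × 87 + 2/9 × 6 + 1/9 × 21 + 2/9 × 5 = 37.6667 + 9.6667 + 1.3333 + 2.3333 + 1.1111 = 52.1111

Plan C (52.11 days)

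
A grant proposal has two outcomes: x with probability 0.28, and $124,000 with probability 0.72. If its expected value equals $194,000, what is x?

x = $374,000

0.28·x + 0.72·124000 = 194000
0.28·x = 194000 − 89280 = 104720
x = 104720 / 0.28 = 374000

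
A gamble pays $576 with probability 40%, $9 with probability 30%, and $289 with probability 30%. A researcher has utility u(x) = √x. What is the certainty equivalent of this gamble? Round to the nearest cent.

$243.36

E[u] = 0.4·√576 + 0.3·√9 + 0.3·√289 = 0.4·24 + 0.3·3 + 0.3·17 = 15.6
CE = (15.6)² = 243.36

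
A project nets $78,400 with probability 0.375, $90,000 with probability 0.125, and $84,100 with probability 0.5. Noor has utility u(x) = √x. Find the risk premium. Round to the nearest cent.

E[u] = 0.375·√78400 + 0.125·√90000 + 0.5·√84100 = 0.375·280 + 0.125·300 + 0.5·290 = 287.5
CE = (287.5)² = 82656.25
Risk premium = EV − CE = 82700 − 82656.25 = 43.75

$43.75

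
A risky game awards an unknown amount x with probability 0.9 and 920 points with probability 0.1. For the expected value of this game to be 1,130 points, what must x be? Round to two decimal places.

x = 1153.33 points

0.9·x + 0.1·920 = 1130
0.9·x = 1130 − 92 = 1038
x = 1038 / 0.9 = 1153.3333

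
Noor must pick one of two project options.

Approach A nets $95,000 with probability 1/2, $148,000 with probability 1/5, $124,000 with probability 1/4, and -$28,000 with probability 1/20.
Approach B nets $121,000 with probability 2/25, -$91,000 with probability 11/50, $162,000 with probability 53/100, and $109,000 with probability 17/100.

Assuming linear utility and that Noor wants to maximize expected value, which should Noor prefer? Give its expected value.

Approach A = 1/2 × 95000 + 1/5 × 148000 + 1/4 × 124000 + 1/20 × (-28000) = 47500 + 29600 + 31000 − 1400 = 106700
Approach B = 2/25 × 121000 + 11/50 × (-91000) + 53/100 × 162000 + 17/100 × 109000 = 9680 − 20020 + 85860 + 18530 = 94050

Approach A ($106,700)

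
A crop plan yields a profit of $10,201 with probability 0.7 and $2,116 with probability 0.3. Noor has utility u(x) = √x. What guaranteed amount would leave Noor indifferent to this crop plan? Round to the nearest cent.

E[u] = 0.7·√10201 + 0.3·√2116 = 0.7·101 + 0.3·46 = 84.5
CE = (84.5)² = 7140.25

$7,140.25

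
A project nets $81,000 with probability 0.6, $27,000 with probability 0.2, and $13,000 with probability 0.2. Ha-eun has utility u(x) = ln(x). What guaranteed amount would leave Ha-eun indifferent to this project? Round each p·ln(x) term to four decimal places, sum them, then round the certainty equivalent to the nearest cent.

$45,093.80

E[u] = 0.6·ln(81000) + 0.2·ln(27000) + 0.2·ln(13000) = 6.7813 + 2.0407 + 1.8945 = 10.7165
CE = e^10.7165 ≈ 45093.80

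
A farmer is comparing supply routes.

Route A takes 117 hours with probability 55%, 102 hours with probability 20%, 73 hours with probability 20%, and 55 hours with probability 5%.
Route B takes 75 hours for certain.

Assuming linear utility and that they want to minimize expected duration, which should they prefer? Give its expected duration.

Route A = 0.55 × 117 + 0.2 × 102 + 0.2 × 73 + 0.05 × 55 = 64.35 + 20.4 + 14.6 + 2.75 = 102.1
Route B: 75 (certain)

Route B (75 hours)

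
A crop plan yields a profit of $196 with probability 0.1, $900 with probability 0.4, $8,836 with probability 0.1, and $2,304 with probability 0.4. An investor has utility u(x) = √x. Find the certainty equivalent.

E[u] = 0.1·√196 + 0.4·√900 + 0.1·√8836 + 0.4·√2304 = 0.1·14 + 0.4·30 + 0.1·94 + 0.4·48 = 42
CE = (42)² = 1764

$1,764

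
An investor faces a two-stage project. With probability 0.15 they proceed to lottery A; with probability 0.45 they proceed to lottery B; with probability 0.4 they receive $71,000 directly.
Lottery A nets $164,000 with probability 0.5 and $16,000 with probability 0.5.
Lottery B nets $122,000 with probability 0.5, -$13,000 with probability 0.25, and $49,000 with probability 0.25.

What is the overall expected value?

EV(A) = 0.5 × 164000 + 0.5 × 16000 = 82000 + 8000 = 90000
EV(B) = 0.5 × 122000 + 0.25 × (-13000) + 0.25 × 49000 = 61000 − 3250 + 12250 = 70000
Branch C: 71000 (certain)
Overall = 0.15 × 90000 + 0.45 × 70000 + 0.4 × 71000 = 13500 + 31500 + 28400 = 73400

$73,400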